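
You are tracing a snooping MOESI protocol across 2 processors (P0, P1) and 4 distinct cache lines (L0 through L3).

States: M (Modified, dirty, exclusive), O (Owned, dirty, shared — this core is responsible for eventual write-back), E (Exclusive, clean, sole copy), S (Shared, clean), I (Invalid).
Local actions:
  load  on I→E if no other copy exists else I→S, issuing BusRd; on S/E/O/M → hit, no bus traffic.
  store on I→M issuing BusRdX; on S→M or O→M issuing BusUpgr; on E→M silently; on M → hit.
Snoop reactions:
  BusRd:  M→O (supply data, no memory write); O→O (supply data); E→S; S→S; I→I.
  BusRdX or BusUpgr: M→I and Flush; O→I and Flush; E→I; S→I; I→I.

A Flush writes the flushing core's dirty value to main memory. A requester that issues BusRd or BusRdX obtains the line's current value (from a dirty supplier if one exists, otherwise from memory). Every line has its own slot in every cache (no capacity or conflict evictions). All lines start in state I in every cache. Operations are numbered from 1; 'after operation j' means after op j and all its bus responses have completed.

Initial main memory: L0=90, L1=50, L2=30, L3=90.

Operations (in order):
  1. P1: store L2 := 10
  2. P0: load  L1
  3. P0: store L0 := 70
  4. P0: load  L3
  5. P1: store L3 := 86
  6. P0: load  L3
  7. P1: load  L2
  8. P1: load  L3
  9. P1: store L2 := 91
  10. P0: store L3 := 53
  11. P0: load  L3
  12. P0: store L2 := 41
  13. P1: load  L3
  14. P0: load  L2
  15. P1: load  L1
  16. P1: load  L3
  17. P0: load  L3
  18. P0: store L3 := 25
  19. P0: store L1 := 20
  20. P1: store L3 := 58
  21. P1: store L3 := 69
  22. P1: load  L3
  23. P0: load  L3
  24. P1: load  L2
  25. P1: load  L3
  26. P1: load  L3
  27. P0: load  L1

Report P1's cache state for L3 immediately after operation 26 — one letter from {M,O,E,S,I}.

step 1: P1: store L2 := 10  ⟶  IM  (L2)  txn=BusRdX  M[L2]=30
step 2: P0: load  L1  ⟶  EI  (L1)  txn=BusRd  M[L1]=50
step 3: P0: store L0 := 70  ⟶  MI  (L0)  txn=BusRdX  M[L0]=90
step 4: P0: load  L3  ⟶  EI  (L3)  txn=BusRd  M[L3]=90
step 5: P1: store L3 := 86  ⟶  IM  (L3)  txn=BusRdX  M[L3]=90
step 6: P0: load  L3  ⟶  SO  (L3)  txn=BusRd  M[L3]=90
step 7: P1: load  L2  ⟶  IM  (L2)  txn=∅  M[L2]=30
step 8: P1: load  L3  ⟶  SO  (L3)  txn=∅  M[L3]=90
step 9: P1: store L2 := 91  ⟶  IM  (L2)  txn=∅  M[L2]=30
step 10: P0: store L3 := 53  ⟶  MI  (L3)  txn=BusUpgr+Flush  M[L3]=86
step 11: P0: load  L3  ⟶  MI  (L3)  txn=∅  M[L3]=86
step 12: P0: store L2 := 41  ⟶  MI  (L2)  txn=BusRdX+Flush  M[L2]=91
step 13: P1: load  L3  ⟶  OS  (L3)  txn=BusRd  M[L3]=86
step 14: P0: load  L2  ⟶  MI  (L2)  txn=∅  M[L2]=91
step 15: P1: load  L1  ⟶  SS  (L1)  txn=BusRd  M[L1]=50
step 16: P1: load  L3  ⟶  OS  (L3)  txn=∅  M[L3]=86
step 17: P0: load  L3  ⟶  OS  (L3)  txn=∅  M[L3]=86
step 18: P0: store L3 := 25  ⟶  MI  (L3)  txn=BusUpgr  M[L3]=86
step 19: P0: store L1 := 20  ⟶  MI  (L1)  txn=BusUpgr  M[L1]=50
step 20: P1: store L3 := 58  ⟶  IM  (L3)  txn=BusRdX+Flush  M[L3]=25
step 21: P1: store L3 := 69  ⟶  IM  (L3)  txn=∅  M[L3]=25
step 22: P1: load  L3  ⟶  IM  (L3)  txn=∅  M[L3]=25
step 23: P0: load  L3  ⟶  SO  (L3)  txn=BusRd  M[L3]=25
step 24: P1: load  L2  ⟶  OS  (L2)  txn=BusRd  M[L2]=91
step 25: P1: load  L3  ⟶  SO  (L3)  txn=∅  M[L3]=25
step 26: P1: load  L3  ⟶  SO  (L3)  txn=∅  M[L3]=25
step 27: P0: load  L1  ⟶  MI  (L1)  txn=∅  M[L1]=50

state = O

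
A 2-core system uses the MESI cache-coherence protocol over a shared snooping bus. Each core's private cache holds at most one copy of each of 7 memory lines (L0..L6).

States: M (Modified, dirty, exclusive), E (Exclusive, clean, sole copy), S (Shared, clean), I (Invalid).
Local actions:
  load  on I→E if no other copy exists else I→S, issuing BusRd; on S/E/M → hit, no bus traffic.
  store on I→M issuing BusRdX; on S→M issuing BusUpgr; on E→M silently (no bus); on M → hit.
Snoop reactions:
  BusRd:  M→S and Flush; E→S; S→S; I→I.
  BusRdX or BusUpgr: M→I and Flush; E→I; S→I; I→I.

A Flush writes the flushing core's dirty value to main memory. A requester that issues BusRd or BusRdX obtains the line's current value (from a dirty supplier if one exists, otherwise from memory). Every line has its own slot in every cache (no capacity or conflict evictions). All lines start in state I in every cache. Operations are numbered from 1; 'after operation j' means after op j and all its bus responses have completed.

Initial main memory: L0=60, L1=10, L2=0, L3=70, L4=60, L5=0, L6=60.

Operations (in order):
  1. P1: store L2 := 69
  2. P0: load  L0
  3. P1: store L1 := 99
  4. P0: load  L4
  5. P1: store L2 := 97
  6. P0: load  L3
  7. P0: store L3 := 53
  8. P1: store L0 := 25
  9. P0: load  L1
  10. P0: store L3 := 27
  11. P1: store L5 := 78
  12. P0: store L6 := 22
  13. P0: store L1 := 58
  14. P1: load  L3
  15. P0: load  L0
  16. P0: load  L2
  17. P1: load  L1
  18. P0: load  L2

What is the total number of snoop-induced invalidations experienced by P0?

[1] P1: store L2 := 69 | P0:I, P1:M(69) | bus: BusRdX
[2] P0: load  L0 | P0:E(60), P1:I | bus: BusRd
[3] P1: store L1 := 99 | P0:I, P1:M(99) | bus: BusRdX
[4] P0: load  L4 | P0:E(60), P1:I | bus: BusRd
[5] P1: store L2 := 97 | P0:I, P1:M(97) | bus: none
[6] P0: load  L3 | P0:E(70), P1:I | bus: BusRd
[7] P0: store L3 := 53 | P0:M(53), P1:I | bus: none
[8] P1: store L0 := 25 | P0:I, P1:M(25) | bus: BusRdX
[9] P0: load  L1 | P0:S(99), P1:S(99) | bus: BusRd,Flush
[10] P0: store L3 := 27 | P0:M(27), P1:I | bus: none
[11] P1: store L5 := 78 | P0:I, P1:M(78) | bus: BusRdX
[12] P0: store L6 := 22 | P0:M(22), P1:I | bus: BusRdX
[13] P0: store L1 := 58 | P0:M(58), P1:I | bus: BusUpgr
[14] P1: load  L3 | P0:S(27), P1:S(27) | bus: BusRd,Flush
[15] P0: load  L0 | P0:S(25), P1:S(25) | bus: BusRd,Flush
[16] P0: load  L2 | P0:S(97), P1:S(97) | bus: BusRd,Flush
[17] P1: load  L1 | P0:S(58), P1:S(58) | bus: BusRd,Flush
[18] P0: load  L2 | P0:S(97), P1:S(97) | bus: none

invalidations = 1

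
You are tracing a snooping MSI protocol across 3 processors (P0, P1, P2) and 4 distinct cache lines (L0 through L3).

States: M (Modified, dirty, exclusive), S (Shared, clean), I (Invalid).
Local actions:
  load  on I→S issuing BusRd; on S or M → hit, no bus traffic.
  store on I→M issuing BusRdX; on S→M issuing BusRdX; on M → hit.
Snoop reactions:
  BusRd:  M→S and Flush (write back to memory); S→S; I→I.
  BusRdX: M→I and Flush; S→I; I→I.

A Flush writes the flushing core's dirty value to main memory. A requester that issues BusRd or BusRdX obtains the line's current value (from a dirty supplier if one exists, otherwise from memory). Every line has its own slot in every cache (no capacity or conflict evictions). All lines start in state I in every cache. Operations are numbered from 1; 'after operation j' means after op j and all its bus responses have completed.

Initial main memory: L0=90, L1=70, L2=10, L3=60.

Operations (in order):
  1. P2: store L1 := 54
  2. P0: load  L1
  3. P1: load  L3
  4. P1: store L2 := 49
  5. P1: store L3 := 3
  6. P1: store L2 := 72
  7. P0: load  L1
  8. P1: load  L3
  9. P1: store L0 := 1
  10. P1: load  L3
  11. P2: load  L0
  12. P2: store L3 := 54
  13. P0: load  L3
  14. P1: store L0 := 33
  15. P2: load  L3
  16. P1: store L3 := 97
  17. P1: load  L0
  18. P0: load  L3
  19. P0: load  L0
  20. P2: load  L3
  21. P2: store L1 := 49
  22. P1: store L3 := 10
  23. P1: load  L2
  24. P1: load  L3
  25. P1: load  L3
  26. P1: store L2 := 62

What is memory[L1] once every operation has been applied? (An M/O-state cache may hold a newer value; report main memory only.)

memory[L1] = 54

[1] P2: store L1 := 54 | P0:I, P1:I, P2:M(54) | bus: BusRdX
[2] P0: load  L1 | P0:S(54), P1:I, P2:S(54) | bus: BusRd,Flush
[3] P1: load  L3 | P0:I, P1:S(60), P2:I | bus: BusRd
[4] P1: store L2 := 49 | P0:I, P1:M(49), P2:I | bus: BusRdX
[5] P1: store L3 := 3 | P0:I, P1:M(3), P2:I | bus: BusRdX
[6] P1: store L2 := 72 | P0:I, P1:M(72), P2:I | bus: none
[7] P0: load  L1 | P0:S(54), P1:I, P2:S(54) | bus: none
[8] P1: load  L3 | P0:I, P1:M(3), P2:I | bus: none
[9] P1: store L0 := 1 | P0:I, P1:M(1), P2:I | bus: BusRdX
[10] P1: load  L3 | P0:I, P1:M(3), P2:I | bus: none
[11] P2: load  L0 | P0:I, P1:S(1), P2:S(1) | bus: BusRd,Flush
[12] P2: store L3 := 54 | P0:I, P1:I, P2:M(54) | bus: BusRdX,Flush
[13] P0: load  L3 | P0:S(54), P1:I, P2:S(54) | bus: BusRd,Flush
[14] P1: store L0 := 33 | P0:I, P1:M(33), P2:I | bus: BusRdX
[15] P2: load  L3 | P0:S(54), P1:I, P2:S(54) | bus: none
[16] P1: store L3 := 97 | P0:I, P1:M(97), P2:I | bus: BusRdX
[17] P1: load  L0 | P0:I, P1:M(33), P2:I | bus: none
[18] P0: load  L3 | P0:S(97), P1:S(97), P2:I | bus: BusRd,Flush
[19] P0: load  L0 | P0:S(33), P1:S(33), P2:I | bus: BusRd,Flush
[20] P2: load  L3 | P0:S(97), P1:S(97), P2:S(97) | bus: BusRd
[21] P2: store L1 := 49 | P0:I, P1:I, P2:M(49) | bus: BusRdX
[22] P1: store L3 := 10 | P0:I, P1:M(10), P2:I | bus: BusRdX
[23] P1: load  L2 | P0:I, P1:M(72), P2:I | bus: none
[24] P1: load  L3 | P0:I, P1:M(10), P2:I | bus: none
[25] P1: load  L3 | P0:I, P1:M(10), P2:I | bus: none
[26] P1: store L2 := 62 | P0:I, P1:M(62), P2:I | bus: none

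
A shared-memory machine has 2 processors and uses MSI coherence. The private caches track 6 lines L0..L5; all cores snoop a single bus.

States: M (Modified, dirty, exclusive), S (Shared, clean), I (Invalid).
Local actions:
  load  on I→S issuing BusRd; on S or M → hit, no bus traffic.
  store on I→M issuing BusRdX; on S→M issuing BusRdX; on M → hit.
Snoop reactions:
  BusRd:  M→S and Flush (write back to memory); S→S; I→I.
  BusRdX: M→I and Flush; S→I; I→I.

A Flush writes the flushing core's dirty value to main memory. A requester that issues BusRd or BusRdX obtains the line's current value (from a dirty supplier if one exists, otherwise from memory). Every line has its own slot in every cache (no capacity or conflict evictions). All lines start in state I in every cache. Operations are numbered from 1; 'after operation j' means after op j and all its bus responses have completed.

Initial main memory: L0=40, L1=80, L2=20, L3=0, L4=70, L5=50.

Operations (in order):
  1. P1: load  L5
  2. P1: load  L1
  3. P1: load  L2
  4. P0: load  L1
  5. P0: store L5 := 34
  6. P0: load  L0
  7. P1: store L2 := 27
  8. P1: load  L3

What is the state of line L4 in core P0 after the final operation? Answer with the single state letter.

state = I

step 1: P1: load  L5  ⟶  IS  (L5)  txn=BusRd  M[L5]=50
step 2: P1: load  L1  ⟶  IS  (L1)  txn=BusRd  M[L1]=80
step 3: P1: load  L2  ⟶  IS  (L2)  txn=BusRd  M[L2]=20
step 4: P0: load  L1  ⟶  SS  (L1)  txn=BusRd  M[L1]=80
step 5: P0: store L5 := 34  ⟶  MI  (L5)  txn=BusRdX  M[L5]=50
step 6: P0: load  L0  ⟶  SI  (L0)  txn=BusRd  M[L0]=40
step 7: P1: store L2 := 27  ⟶  IM  (L2)  txn=BusRdX  M[L2]=20
step 8: P1: load  L3  ⟶  IS  (L3)  txn=BusRd  M[L3]=0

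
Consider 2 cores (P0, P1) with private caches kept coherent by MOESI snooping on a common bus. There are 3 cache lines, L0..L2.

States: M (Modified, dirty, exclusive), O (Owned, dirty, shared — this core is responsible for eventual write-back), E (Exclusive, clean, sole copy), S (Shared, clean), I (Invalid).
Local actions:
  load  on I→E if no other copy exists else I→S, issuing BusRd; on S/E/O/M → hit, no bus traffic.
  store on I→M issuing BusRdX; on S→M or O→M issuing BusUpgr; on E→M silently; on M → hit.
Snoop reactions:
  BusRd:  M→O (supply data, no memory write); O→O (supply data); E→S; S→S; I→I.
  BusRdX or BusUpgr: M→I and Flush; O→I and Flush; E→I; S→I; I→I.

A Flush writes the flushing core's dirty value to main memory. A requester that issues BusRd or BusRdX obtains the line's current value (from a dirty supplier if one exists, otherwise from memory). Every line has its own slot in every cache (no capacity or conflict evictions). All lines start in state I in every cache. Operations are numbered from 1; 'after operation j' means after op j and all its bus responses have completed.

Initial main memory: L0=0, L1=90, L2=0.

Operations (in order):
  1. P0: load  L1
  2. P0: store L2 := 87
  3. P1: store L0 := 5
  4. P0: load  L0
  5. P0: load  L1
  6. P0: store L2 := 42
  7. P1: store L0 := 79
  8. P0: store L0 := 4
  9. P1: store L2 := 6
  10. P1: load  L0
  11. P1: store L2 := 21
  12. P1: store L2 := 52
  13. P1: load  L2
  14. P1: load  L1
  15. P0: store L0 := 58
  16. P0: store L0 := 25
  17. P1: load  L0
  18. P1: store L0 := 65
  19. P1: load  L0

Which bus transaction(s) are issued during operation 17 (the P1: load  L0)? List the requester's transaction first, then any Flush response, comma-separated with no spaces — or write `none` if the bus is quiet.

  op1 P0: load  L1 → E/I on L1; bus BusRd; mem=90
  op2 P0: store L2 := 87 → M/I on L2; bus BusRdX; mem=0
  op3 P1: store L0 := 5 → I/M on L0; bus BusRdX; mem=0
  op4 P0: load  L0 → S/O on L0; bus BusRd; mem=0
  op5 P0: load  L1 → E/I on L1; bus (none); mem=90
  op6 P0: store L2 := 42 → M/I on L2; bus (none); mem=0
  op7 P1: store L0 := 79 → I/M on L0; bus BusUpgr; mem=0
  op8 P0: store L0 := 4 → M/I on L0; bus BusRdX Flush; mem=79
  op9 P1: store L2 := 6 → I/M on L2; bus BusRdX Flush; mem=42
  op10 P1: load  L0 → O/S on L0; bus BusRd; mem=79
  op11 P1: store L2 := 21 → I/M on L2; bus (none); mem=42
  op12 P1: store L2 := 52 → I/M on L2; bus (none); mem=42
  op13 P1: load  L2 → I/M on L2; bus (none); mem=42
  op14 P1: load  L1 → S/S on L1; bus BusRd; mem=90
  op15 P0: store L0 := 58 → M/I on L0; bus BusUpgr; mem=79
  op16 P0: store L0 := 25 → M/I on L0; bus (none); mem=79
  op17 P1: load  L0 → O/S on L0; bus BusRd; mem=79
  op18 P1: store L0 := 65 → I/M on L0; bus BusUpgr Flush; mem=25
  op19 P1: load  L0 → I/M on L0; bus (none); mem=25

bus = BusRd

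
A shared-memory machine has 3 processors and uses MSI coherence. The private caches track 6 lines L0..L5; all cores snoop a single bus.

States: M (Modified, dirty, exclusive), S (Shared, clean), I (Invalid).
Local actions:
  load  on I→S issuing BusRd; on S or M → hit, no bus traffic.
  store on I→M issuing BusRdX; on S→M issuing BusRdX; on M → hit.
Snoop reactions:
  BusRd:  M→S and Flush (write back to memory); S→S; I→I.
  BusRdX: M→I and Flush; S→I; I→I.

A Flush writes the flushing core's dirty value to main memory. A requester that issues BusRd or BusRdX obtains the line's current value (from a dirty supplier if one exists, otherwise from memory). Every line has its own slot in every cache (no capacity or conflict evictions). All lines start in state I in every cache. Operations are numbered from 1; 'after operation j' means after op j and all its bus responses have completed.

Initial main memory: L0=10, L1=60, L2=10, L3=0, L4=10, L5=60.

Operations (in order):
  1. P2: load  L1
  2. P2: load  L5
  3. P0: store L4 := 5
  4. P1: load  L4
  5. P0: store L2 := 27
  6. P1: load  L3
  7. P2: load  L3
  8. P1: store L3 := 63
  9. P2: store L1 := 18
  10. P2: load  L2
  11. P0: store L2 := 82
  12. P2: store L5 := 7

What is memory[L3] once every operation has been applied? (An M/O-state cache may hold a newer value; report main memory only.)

[1] P2: load  L1 | P0:I, P1:I, P2:S(60) | bus: BusRd
[2] P2: load  L5 | P0:I, P1:I, P2:S(60) | bus: BusRd
[3] P0: store L4 := 5 | P0:M(5), P1:I, P2:I | bus: BusRdX
[4] P1: load  L4 | P0:S(5), P1:S(5), P2:I | bus: BusRd,Flush
[5] P0: store L2 := 27 | P0:M(27), P1:I, P2:I | bus: BusRdX
[6] P1: load  L3 | P0:I, P1:S(0), P2:I | bus: BusRd
[7] P2: load  L3 | P0:I, P1:S(0), P2:S(0) | bus: BusRd
[8] P1: store L3 := 63 | P0:I, P1:M(63), P2:I | bus: BusRdX
[9] P2: store L1 := 18 | P0:I, P1:I, P2:M(18) | bus: BusRdX
[10] P2: load  L2 | P0:S(27), P1:I, P2:S(27) | bus: BusRd,Flush
[11] P0: store L2 := 82 | P0:M(82), P1:I, P2:I | bus: BusRdX
[12] P2: store L5 := 7 | P0:I, P1:I, P2:M(7) | bus: BusRdX

memory[L3] = 0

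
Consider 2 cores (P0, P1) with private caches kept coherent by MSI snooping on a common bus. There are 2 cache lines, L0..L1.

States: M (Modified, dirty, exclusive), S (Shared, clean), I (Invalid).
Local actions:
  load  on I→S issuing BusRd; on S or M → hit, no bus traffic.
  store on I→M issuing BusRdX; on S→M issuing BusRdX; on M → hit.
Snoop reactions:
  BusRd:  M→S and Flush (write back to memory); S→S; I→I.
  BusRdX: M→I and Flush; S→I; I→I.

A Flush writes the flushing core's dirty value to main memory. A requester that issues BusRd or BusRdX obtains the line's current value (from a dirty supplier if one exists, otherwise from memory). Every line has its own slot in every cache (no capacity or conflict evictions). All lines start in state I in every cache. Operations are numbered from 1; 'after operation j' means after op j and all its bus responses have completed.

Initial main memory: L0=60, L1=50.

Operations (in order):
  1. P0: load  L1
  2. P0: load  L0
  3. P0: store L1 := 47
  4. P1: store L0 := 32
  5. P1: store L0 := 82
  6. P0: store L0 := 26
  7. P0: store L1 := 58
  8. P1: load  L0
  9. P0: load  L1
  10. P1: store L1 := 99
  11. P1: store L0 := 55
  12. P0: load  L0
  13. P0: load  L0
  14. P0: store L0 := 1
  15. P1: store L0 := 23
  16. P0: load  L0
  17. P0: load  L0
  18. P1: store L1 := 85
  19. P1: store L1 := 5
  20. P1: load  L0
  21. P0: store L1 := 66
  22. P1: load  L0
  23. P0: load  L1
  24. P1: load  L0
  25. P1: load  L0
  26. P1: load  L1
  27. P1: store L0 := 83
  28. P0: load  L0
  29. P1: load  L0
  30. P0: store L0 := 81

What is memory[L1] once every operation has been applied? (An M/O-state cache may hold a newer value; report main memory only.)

memory[L1] = 66

step 1: P0: load  L1  ⟶  SI  (L1)  txn=BusRd  M[L1]=50
step 2: P0: load  L0  ⟶  SI  (L0)  txn=BusRd  M[L0]=60
step 3: P0: store L1 := 47  ⟶  MI  (L1)  txn=BusRdX  M[L1]=50
step 4: P1: store L0 := 32  ⟶  IM  (L0)  txn=BusRdX  M[L0]=60
step 5: P1: store L0 := 82  ⟶  IM  (L0)  txn=∅  M[L0]=60
step 6: P0: store L0 := 26  ⟶  MI  (L0)  txn=BusRdX+Flush  M[L0]=82
step 7: P0: store L1 := 58  ⟶  MI  (L1)  txn=∅  M[L1]=50
step 8: P1: load  L0  ⟶  SS  (L0)  txn=BusRd+Flush  M[L0]=26
step 9: P0: load  L1  ⟶  MI  (L1)  txn=∅  M[L1]=50
step 10: P1: store L1 := 99  ⟶  IM  (L1)  txn=BusRdX+Flush  M[L1]=58
step 11: P1: store L0 := 55  ⟶  IM  (L0)  txn=BusRdX  M[L0]=26
step 12: P0: load  L0  ⟶  SS  (L0)  txn=BusRd+Flush  M[L0]=55
step 13: P0: load  L0  ⟶  SS  (L0)  txn=∅  M[L0]=55
step 14: P0: store L0 := 1  ⟶  MI  (L0)  txn=BusRdX  M[L0]=55
step 15: P1: store L0 := 23  ⟶  IM  (L0)  txn=BusRdX+Flush  M[L0]=1
step 16: P0: load  L0  ⟶  SS  (L0)  txn=BusRd+Flush  M[L0]=23
step 17: P0: load  L0  ⟶  SS  (L0)  txn=∅  M[L0]=23
step 18: P1: store L1 := 85  ⟶  IM  (L1)  txn=∅  M[L1]=58
step 19: P1: store L1 := 5  ⟶  IM  (L1)  txn=∅  M[L1]=58
step 20: P1: load  L0  ⟶  SS  (L0)  txn=∅  M[L0]=23
step 21: P0: store L1 := 66  ⟶  MI  (L1)  txn=BusRdX+Flush  M[L1]=5
step 22: P1: load  L0  ⟶  SS  (L0)  txn=∅  M[L0]=23
step 23: P0: load  L1  ⟶  MI  (L1)  txn=∅  M[L1]=5
step 24: P1: load  L0  ⟶  SS  (L0)  txn=∅  M[L0]=23
step 25: P1: load  L0  ⟶  SS  (L0)  txn=∅  M[L0]=23
step 26: P1: load  L1  ⟶  SS  (L1)  txn=BusRd+Flush  M[L1]=66
step 27: P1: store L0 := 83  ⟶  IM  (L0)  txn=BusRdX  M[L0]=23
step 28: P0: load  L0  ⟶  SS  (L0)  txn=BusRd+Flush  M[L0]=83
step 29: P1: load  L0  ⟶  SS  (L0)  txn=∅  M[L0]=83
step 30: P0: store L0 := 81  ⟶  MI  (L0)  txn=BusRdX  M[L0]=83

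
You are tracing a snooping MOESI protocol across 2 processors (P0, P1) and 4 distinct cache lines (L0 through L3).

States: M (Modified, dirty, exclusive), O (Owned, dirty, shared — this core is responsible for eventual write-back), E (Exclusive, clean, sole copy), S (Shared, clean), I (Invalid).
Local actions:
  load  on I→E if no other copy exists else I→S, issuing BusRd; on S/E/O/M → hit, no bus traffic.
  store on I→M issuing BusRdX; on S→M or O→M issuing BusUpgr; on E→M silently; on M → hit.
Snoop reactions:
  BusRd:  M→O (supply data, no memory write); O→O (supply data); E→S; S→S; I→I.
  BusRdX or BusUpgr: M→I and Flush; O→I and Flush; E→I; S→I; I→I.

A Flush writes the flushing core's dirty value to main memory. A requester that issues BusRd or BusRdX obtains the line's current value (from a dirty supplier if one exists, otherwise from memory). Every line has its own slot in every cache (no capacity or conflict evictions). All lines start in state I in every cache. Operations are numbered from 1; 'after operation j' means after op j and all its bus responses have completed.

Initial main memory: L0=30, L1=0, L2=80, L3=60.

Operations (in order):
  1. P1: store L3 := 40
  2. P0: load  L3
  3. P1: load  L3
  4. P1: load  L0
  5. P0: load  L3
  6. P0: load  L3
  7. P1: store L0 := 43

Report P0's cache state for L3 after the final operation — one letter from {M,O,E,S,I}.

  op1 P1: store L3 := 40 → I/M on L3; bus BusRdX; mem=60
  op2 P0: load  L3 → S/O on L3; bus BusRd; mem=60
  op3 P1: load  L3 → S/O on L3; bus (none); mem=60
  op4 P1: load  L0 → I/E on L0; bus BusRd; mem=30
  op5 P0: load  L3 → S/O on L3; bus (none); mem=60
  op6 P0: load  L3 → S/O on L3; bus (none); mem=60
  op7 P1: store L0 := 43 → I/M on L0; bus (none); mem=30

state = S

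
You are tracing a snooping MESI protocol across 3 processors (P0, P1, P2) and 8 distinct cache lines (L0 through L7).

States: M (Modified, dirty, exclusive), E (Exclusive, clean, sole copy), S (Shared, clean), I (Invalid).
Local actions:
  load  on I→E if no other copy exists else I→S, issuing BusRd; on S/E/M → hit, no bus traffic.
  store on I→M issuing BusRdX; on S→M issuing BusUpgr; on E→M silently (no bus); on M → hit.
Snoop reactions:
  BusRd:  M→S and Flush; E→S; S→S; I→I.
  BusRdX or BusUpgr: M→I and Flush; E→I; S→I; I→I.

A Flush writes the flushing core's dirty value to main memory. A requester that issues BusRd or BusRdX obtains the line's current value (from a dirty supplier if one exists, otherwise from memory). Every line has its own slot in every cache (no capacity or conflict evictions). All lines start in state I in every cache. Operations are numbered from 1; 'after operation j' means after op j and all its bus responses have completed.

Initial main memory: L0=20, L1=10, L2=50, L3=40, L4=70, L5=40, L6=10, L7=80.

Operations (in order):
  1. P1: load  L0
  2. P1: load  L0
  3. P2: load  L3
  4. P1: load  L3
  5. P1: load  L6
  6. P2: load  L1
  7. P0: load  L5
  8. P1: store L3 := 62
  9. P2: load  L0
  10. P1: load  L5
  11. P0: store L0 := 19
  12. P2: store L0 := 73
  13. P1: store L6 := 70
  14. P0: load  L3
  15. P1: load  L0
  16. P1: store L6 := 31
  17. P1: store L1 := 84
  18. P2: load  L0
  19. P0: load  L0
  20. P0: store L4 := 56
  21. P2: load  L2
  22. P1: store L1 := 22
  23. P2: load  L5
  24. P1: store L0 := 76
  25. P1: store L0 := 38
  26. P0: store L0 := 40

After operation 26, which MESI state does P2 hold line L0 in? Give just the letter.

state = I

[1] P1: load  L0 | P0:I, P1:E(20), P2:I | bus: BusRd
[2] P1: load  L0 | P0:I, P1:E(20), P2:I | bus: none
[3] P2: load  L3 | P0:I, P1:I, P2:E(40) | bus: BusRd
[4] P1: load  L3 | P0:I, P1:S(40), P2:S(40) | bus: BusRd
[5] P1: load  L6 | P0:I, P1:E(10), P2:I | bus: BusRd
[6] P2: load  L1 | P0:I, P1:I, P2:E(10) | bus: BusRd
[7] P0: load  L5 | P0:E(40), P1:I, P2:I | bus: BusRd
[8] P1: store L3 := 62 | P0:I, P1:M(62), P2:I | bus: BusUpgr
[9] P2: load  L0 | P0:I, P1:S(20), P2:S(20) | bus: BusRd
[10] P1: load  L5 | P0:S(40), P1:S(40), P2:I | bus: BusRd
[11] P0: store L0 := 19 | P0:M(19), P1:I, P2:I | bus: BusRdX
[12] P2: store L0 := 73 | P0:I, P1:I, P2:M(73) | bus: BusRdX,Flush
[13] P1: store L6 := 70 | P0:I, P1:M(70), P2:I | bus: none
[14] P0: load  L3 | P0:S(62), P1:S(62), P2:I | bus: BusRd,Flush
[15] P1: load  L0 | P0:I, P1:S(73), P2:S(73) | bus: BusRd,Flush
[16] P1: store L6 := 31 | P0:I, P1:M(31), P2:I | bus: none
[17] P1: store L1 := 84 | P0:I, P1:M(84), P2:I | bus: BusRdX
[18] P2: load  L0 | P0:I, P1:S(73), P2:S(73) | bus: none
[19] P0: load  L0 | P0:S(73), P1:S(73), P2:S(73) | bus: BusRd
[20] P0: store L4 := 56 | P0:M(56), P1:I, P2:I | bus: BusRdX
[21] P2: load  L2 | P0:I, P1:I, P2:E(50) | bus: BusRd
[22] P1: store L1 := 22 | P0:I, P1:M(22), P2:I | bus: none
[23] P2: load  L5 | P0:S(40), P1:S(40), P2:S(40) | bus: BusRd
[24] P1: store L0 := 76 | P0:I, P1:M(76), P2:I | bus: BusUpgr
[25] P1: store L0 := 38 | P0:I, P1:M(38), P2:I | bus: none
[26] P0: store L0 := 40 | P0:M(40), P1:I, P2:I | bus: BusRdX,Flush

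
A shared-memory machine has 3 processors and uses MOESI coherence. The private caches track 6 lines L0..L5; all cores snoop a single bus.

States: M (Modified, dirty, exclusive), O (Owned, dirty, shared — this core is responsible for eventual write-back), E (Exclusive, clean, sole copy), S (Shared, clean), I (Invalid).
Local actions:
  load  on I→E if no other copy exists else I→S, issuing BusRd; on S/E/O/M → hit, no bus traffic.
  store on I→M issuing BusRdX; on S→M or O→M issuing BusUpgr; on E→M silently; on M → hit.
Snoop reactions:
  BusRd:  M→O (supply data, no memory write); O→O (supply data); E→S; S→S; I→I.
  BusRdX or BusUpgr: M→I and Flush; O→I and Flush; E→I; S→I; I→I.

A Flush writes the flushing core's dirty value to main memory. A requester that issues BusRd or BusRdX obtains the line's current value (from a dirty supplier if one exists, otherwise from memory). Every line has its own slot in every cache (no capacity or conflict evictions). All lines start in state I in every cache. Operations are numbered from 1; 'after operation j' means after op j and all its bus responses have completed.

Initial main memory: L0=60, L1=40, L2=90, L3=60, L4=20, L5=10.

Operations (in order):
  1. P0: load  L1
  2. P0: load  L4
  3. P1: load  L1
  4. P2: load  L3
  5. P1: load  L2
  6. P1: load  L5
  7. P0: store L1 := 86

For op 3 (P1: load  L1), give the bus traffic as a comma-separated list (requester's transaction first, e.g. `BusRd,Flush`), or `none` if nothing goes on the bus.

bus = BusRd

1. P0: load  L1  bus=[BusRd]  L1: P0=E P1=I P2=I  mem[L1]=40
2. P0: load  L4  bus=[BusRd]  L4: P0=E P1=I P2=I  mem[L4]=20
3. P1: load  L1  bus=[BusRd]  L1: P0=S P1=S P2=I  mem[L1]=40
4. P2: load  L3  bus=[BusRd]  L3: P0=I P1=I P2=E  mem[L3]=60
5. P1: load  L2  bus=[BusRd]  L2: P0=I P1=E P2=I  mem[L2]=90
6. P1: load  L5  bus=[BusRd]  L5: P0=I P1=E P2=I  mem[L5]=10
7. P0: store L1 := 86  bus=[BusUpgr]  L1: P0=M P1=I P2=I  mem[L1]=40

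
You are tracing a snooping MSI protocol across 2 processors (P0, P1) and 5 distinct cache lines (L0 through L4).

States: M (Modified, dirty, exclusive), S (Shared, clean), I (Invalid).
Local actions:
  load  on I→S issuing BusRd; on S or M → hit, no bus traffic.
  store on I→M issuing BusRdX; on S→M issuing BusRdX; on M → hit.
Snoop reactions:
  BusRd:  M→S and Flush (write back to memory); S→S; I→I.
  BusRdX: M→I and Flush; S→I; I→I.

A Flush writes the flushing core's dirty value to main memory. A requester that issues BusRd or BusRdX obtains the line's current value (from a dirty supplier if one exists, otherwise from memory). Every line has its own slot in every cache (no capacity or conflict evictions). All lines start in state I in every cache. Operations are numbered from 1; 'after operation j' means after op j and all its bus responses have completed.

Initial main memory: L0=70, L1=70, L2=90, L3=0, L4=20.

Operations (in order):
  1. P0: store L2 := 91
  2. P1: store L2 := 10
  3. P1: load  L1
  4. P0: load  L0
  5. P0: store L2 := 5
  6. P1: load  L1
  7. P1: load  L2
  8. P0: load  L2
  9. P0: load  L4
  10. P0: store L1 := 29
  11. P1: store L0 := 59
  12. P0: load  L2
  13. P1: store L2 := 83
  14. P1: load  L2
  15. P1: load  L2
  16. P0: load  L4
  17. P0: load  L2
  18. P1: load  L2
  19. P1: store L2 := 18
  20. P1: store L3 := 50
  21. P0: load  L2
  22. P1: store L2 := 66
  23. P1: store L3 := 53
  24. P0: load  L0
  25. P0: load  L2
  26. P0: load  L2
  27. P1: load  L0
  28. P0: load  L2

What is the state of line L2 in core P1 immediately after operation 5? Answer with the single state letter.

state = I

step 1: P0: store L2 := 91  ⟶  MI  (L2)  txn=BusRdX  M[L2]=90
step 2: P1: store L2 := 10  ⟶  IM  (L2)  txn=BusRdX+Flush  M[L2]=91
step 3: P1: load  L1  ⟶  IS  (L1)  txn=BusRd  M[L1]=70
step 4: P0: load  L0  ⟶  SI  (L0)  txn=BusRd  M[L0]=70
step 5: P0: store L2 := 5  ⟶  MI  (L2)  txn=BusRdX+Flush  M[L2]=10
step 6: P1: load  L1  ⟶  IS  (L1)  txn=∅  M[L1]=70
step 7: P1: load  L2  ⟶  SS  (L2)  txn=BusRd+Flush  M[L2]=5
step 8: P0: load  L2  ⟶  SS  (L2)  txn=∅  M[L2]=5
step 9: P0: load  L4  ⟶  SI  (L4)  txn=BusRd  M[L4]=20
step 10: P0: store L1 := 29  ⟶  MI  (L1)  txn=BusRdX  M[L1]=70
step 11: P1: store L0 := 59  ⟶  IM  (L0)  txn=BusRdX  M[L0]=70
step 12: P0: load  L2  ⟶  SS  (L2)  txn=∅  M[L2]=5
step 13: P1: store L2 := 83  ⟶  IM  (L2)  txn=BusRdX  M[L2]=5
step 14: P1: load  L2  ⟶  IM  (L2)  txn=∅  M[L2]=5
step 15: P1: load  L2  ⟶  IM  (L2)  txn=∅  M[L2]=5
step 16: P0: load  L4  ⟶  SI  (L4)  txn=∅  M[L4]=20
step 17: P0: load  L2  ⟶  SS  (L2)  txn=BusRd+Flush  M[L2]=83
step 18: P1: load  L2  ⟶  SS  (L2)  txn=∅  M[L2]=83
step 19: P1: store L2 := 18  ⟶  IM  (L2)  txn=BusRdX  M[L2]=83
step 20: P1: store L3 := 50  ⟶  IM  (L3)  txn=BusRdX  M[L3]=0
step 21: P0: load  L2  ⟶  SS  (L2)  txn=BusRd+Flush  M[L2]=18
step 22: P1: store L2 := 66  ⟶  IM  (L2)  txn=BusRdX  M[L2]=18
step 23: P1: store L3 := 53  ⟶  IM  (L3)  txn=∅  M[L3]=0
step 24: P0: load  L0  ⟶  SS  (L0)  txn=BusRd+Flush  M[L0]=59
step 25: P0: load  L2  ⟶  SS  (L2)  txn=BusRd+Flush  M[L2]=66
step 26: P0: load  L2  ⟶  SS  (L2)  txn=∅  M[L2]=66
step 27: P1: load  L0  ⟶  SS  (L0)  txn=∅  M[L0]=59
step 28: P0: load  L2  ⟶  SS  (L2)  txn=∅  M[L2]=66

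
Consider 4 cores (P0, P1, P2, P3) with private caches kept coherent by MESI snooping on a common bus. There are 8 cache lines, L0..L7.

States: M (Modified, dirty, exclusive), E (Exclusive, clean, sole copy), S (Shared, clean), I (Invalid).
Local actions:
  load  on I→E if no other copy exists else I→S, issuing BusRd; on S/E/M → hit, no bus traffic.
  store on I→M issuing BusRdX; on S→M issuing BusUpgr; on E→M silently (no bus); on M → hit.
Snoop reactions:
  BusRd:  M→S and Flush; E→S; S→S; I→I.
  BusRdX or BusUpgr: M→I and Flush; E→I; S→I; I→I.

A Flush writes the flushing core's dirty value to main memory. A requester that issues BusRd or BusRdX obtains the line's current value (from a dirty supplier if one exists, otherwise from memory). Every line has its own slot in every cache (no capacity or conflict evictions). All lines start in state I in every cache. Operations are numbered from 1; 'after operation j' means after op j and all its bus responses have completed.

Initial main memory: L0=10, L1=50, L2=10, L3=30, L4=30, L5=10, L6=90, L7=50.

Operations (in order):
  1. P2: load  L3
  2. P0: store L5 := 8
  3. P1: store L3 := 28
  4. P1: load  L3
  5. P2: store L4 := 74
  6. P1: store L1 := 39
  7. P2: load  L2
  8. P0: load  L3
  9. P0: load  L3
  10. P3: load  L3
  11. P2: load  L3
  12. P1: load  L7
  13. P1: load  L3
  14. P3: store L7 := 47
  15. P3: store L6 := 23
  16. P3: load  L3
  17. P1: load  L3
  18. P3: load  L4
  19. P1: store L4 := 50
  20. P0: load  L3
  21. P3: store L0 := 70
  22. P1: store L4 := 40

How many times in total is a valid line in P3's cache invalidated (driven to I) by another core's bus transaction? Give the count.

step 1: P2: load  L3  ⟶  IIEI  (L3)  txn=BusRd  M[L3]=30
step 2: P0: store L5 := 8  ⟶  MIII  (L5)  txn=BusRdX  M[L5]=10
step 3: P1: store L3 := 28  ⟶  IMII  (L3)  txn=BusRdX  M[L3]=30
step 4: P1: load  L3  ⟶  IMII  (L3)  txn=∅  M[L3]=30
step 5: P2: store L4 := 74  ⟶  IIMI  (L4)  txn=BusRdX  M[L4]=30
step 6: P1: store L1 := 39  ⟶  IMII  (L1)  txn=BusRdX  M[L1]=50
step 7: P2: load  L2  ⟶  IIEI  (L2)  txn=BusRd  M[L2]=10
step 8: P0: load  L3  ⟶  SSII  (L3)  txn=BusRd+Flush  M[L3]=28
step 9: P0: load  L3  ⟶  SSII  (L3)  txn=∅  M[L3]=28
step 10: P3: load  L3  ⟶  SSIS  (L3)  txn=BusRd  M[L3]=28
step 11: P2: load  L3  ⟶  SSSS  (L3)  txn=BusRd  M[L3]=28
step 12: P1: load  L7  ⟶  IEII  (L7)  txn=BusRd  M[L7]=50
step 13: P1: load  L3  ⟶  SSSS  (L3)  txn=∅  M[L3]=28
step 14: P3: store L7 := 47  ⟶  IIIM  (L7)  txn=BusRdX  M[L7]=50
step 15: P3: store L6 := 23  ⟶  IIIM  (L6)  txn=BusRdX  M[L6]=90
step 16: P3: load  L3  ⟶  SSSS  (L3)  txn=∅  M[L3]=28
step 17: P1: load  L3  ⟶  SSSS  (L3)  txn=∅  M[L3]=28
step 18: P3: load  L4  ⟶  IISS  (L4)  txn=BusRd+Flush  M[L4]=74
step 19: P1: store L4 := 50  ⟶  IMII  (L4)  txn=BusRdX  M[L4]=74
step 20: P0: load  L3  ⟶  SSSS  (L3)  txn=∅  M[L3]=28
step 21: P3: store L0 := 70  ⟶  IIIM  (L0)  txn=BusRdX  M[L0]=10
step 22: P1: store L4 := 40  ⟶  IMII  (L4)  txn=∅  M[L4]=74

invalidations = 1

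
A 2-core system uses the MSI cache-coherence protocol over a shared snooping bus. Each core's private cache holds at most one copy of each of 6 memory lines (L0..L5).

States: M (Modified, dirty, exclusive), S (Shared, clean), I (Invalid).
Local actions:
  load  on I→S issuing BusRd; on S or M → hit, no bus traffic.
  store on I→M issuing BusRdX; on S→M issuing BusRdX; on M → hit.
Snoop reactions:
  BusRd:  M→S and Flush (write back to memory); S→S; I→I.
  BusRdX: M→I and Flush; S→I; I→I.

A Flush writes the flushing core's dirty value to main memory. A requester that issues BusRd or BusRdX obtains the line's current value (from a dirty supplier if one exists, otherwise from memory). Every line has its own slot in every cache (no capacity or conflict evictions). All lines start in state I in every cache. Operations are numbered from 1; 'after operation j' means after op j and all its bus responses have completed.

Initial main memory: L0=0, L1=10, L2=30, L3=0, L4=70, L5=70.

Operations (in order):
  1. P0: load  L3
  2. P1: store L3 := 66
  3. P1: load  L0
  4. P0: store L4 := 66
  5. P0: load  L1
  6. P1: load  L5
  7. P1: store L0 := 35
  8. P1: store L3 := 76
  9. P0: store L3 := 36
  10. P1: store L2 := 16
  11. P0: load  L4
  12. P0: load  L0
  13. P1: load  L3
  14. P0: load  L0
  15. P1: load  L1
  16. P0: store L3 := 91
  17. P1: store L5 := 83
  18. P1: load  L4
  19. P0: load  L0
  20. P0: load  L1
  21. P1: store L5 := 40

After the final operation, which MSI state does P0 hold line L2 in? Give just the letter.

  op1 P0: load  L3 → S/I on L3; bus BusRd; mem=0
  op2 P1: store L3 := 66 → I/M on L3; bus BusRdX; mem=0
  op3 P1: load  L0 → I/S on L0; bus BusRd; mem=0
  op4 P0: store L4 := 66 → M/I on L4; bus BusRdX; mem=70
  op5 P0: load  L1 → S/I on L1; bus BusRd; mem=10
  op6 P1: load  L5 → I/S on L5; bus BusRd; mem=70
  op7 P1: store L0 := 35 → I/M on L0; bus BusRdX; mem=0
  op8 P1: store L3 := 76 → I/M on L3; bus (none); mem=0
  op9 P0: store L3 := 36 → M/I on L3; bus BusRdX Flush; mem=76
  op10 P1: store L2 := 16 → I/M on L2; bus BusRdX; mem=30
  op11 P0: load  L4 → M/I on L4; bus (none); mem=70
  op12 P0: load  L0 → S/S on L0; bus BusRd Flush; mem=35
  op13 P1: load  L3 → S/S on L3; bus BusRd Flush; mem=36
  op14 P0: load  L0 → S/S on L0; bus (none); mem=35
  op15 P1: load  L1 → S/S on L1; bus BusRd; mem=10
  op16 P0: store L3 := 91 → M/I on L3; bus BusRdX; mem=36
  op17 P1: store L5 := 83 → I/M on L5; bus BusRdX; mem=70
  op18 P1: load  L4 → S/S on L4; bus BusRd Flush; mem=66
  op19 P0: load  L0 → S/S on L0; bus (none); mem=35
  op20 P0: load  L1 → S/S on L1; bus (none); mem=10
  op21 P1: store L5 := 40 → I/M on L5; bus (none); mem=70

state = I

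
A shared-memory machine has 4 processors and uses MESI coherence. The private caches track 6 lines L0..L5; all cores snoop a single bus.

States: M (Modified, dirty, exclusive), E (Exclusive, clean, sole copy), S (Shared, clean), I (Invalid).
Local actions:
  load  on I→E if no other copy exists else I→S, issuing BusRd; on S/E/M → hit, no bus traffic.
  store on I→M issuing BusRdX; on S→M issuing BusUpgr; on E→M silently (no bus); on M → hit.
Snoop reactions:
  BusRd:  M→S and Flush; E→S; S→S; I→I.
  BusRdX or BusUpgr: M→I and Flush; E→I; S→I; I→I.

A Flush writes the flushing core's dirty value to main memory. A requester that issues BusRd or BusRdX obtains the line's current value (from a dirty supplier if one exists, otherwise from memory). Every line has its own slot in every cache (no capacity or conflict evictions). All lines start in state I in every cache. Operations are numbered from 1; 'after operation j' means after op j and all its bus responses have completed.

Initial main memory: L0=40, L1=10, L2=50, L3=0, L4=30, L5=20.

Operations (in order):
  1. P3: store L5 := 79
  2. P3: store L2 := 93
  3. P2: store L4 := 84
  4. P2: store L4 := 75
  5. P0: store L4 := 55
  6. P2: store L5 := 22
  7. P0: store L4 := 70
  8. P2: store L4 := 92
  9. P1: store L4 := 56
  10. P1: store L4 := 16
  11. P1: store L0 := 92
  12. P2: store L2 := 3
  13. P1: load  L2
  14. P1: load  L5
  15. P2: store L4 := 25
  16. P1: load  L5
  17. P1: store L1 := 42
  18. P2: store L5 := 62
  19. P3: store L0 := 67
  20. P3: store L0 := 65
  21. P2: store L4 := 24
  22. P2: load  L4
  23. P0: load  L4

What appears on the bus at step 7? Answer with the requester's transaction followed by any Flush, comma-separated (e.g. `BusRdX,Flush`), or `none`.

bus = none

step 1: P3: store L5 := 79  ⟶  IIIM  (L5)  txn=BusRdX  M[L5]=20
step 2: P3: store L2 := 93  ⟶  IIIM  (L2)  txn=BusRdX  M[L2]=50
step 3: P2: store L4 := 84  ⟶  IIMI  (L4)  txn=BusRdX  M[L4]=30
step 4: P2: store L4 := 75  ⟶  IIMI  (L4)  txn=∅  M[L4]=30
step 5: P0: store L4 := 55  ⟶  MIII  (L4)  txn=BusRdX+Flush  M[L4]=75
step 6: P2: store L5 := 22  ⟶  IIMI  (L5)  txn=BusRdX+Flush  M[L5]=79
step 7: P0: store L4 := 70  ⟶  MIII  (L4)  txn=∅  M[L4]=75
step 8: P2: store L4 := 92  ⟶  IIMI  (L4)  txn=BusRdX+Flush  M[L4]=70
step 9: P1: store L4 := 56  ⟶  IMII  (L4)  txn=BusRdX+Flush  M[L4]=92
step 10: P1: store L4 := 16  ⟶  IMII  (L4)  txn=∅  M[L4]=92
step 11: P1: store L0 := 92  ⟶  IMII  (L0)  txn=BusRdX  M[L0]=40
step 12: P2: store L2 := 3  ⟶  IIMI  (L2)  txn=BusRdX+Flush  M[L2]=93
step 13: P1: load  L2  ⟶  ISSI  (L2)  txn=BusRd+Flush  M[L2]=3
step 14: P1: load  L5  ⟶  ISSI  (L5)  txn=BusRd+Flush  M[L5]=22
step 15: P2: store L4 := 25  ⟶  IIMI  (L4)  txn=BusRdX+Flush  M[L4]=16
step 16: P1: load  L5  ⟶  ISSI  (L5)  txn=∅  M[L5]=22
step 17: P1: store L1 := 42  ⟶  IMII  (L1)  txn=BusRdX  M[L1]=10
step 18: P2: store L5 := 62  ⟶  IIMI  (L5)  txn=BusUpgr  M[L5]=22
step 19: P3: store L0 := 67  ⟶  IIIM  (L0)  txn=BusRdX+Flush  M[L0]=92
step 20: P3: store L0 := 65  ⟶  IIIM  (L0)  txn=∅  M[L0]=92
step 21: P2: store L4 := 24  ⟶  IIMI  (L4)  txn=∅  M[L4]=16
step 22: P2: load  L4  ⟶  IIMI  (L4)  txn=∅  M[L4]=16
step 23: P0: load  L4  ⟶  SISI  (L4)  txn=BusRd+Flush  M[L4]=24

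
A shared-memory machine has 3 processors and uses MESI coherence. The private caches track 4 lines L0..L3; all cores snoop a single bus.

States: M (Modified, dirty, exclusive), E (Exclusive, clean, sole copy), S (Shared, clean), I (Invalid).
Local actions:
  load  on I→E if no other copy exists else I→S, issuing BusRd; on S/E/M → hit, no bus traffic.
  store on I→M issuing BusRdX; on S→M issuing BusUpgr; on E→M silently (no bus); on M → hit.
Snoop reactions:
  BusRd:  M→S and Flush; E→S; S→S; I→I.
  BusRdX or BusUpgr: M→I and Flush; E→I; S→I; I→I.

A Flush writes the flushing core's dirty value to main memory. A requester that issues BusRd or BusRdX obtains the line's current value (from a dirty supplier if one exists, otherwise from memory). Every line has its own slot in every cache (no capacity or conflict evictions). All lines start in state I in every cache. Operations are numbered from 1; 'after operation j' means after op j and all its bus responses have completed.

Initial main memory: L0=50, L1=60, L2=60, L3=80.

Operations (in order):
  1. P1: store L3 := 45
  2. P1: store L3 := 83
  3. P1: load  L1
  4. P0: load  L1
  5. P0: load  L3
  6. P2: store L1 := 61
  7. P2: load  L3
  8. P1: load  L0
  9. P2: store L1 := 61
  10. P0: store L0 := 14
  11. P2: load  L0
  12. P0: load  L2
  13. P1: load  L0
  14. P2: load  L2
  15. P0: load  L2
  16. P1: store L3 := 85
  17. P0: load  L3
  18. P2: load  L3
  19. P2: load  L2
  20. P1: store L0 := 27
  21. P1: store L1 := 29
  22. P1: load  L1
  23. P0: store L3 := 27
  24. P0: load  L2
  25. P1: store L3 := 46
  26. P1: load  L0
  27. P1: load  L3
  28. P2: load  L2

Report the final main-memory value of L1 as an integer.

  op1 P1: store L3 := 45 → I/M/I on L3; bus BusRdX; mem=80
  op2 P1: store L3 := 83 → I/M/I on L3; bus (none); mem=80
  op3 P1: load  L1 → I/E/I on L1; bus BusRd; mem=60
  op4 P0: load  L1 → S/S/I on L1; bus BusRd; mem=60
  op5 P0: load  L3 → S/S/I on L3; bus BusRd Flush; mem=83
  op6 P2: store L1 := 61 → I/I/M on L1; bus BusRdX; mem=60
  op7 P2: load  L3 → S/S/S on L3; bus BusRd; mem=83
  op8 P1: load  L0 → I/E/I on L0; bus BusRd; mem=50
  op9 P2: store L1 := 61 → I/I/M on L1; bus (none); mem=60
  op10 P0: store L0 := 14 → M/I/I on L0; bus BusRdX; mem=50
  op11 P2: load  L0 → S/I/S on L0; bus BusRd Flush; mem=14
  op12 P0: load  L2 → E/I/I on L2; bus BusRd; mem=60
  op13 P1: load  L0 → S/S/S on L0; bus BusRd; mem=14
  op14 P2: load  L2 → S/I/S on L2; bus BusRd; mem=60
  op15 P0: load  L2 → S/I/S on L2; bus (none); mem=60
  op16 P1: store L3 := 85 → I/M/I on L3; bus BusUpgr; mem=83
  op17 P0: load  L3 → S/S/I on L3; bus BusRd Flush; mem=85
  op18 P2: load  L3 → S/S/S on L3; bus BusRd; mem=85
  op19 P2: load  L2 → S/I/S on L2; bus (none); mem=60
  op20 P1: store L0 := 27 → I/M/I on L0; bus BusUpgr; mem=14
  op21 P1: store L1 := 29 → I/M/I on L1; bus BusRdX Flush; mem=61
  op22 P1: load  L1 → I/M/I on L1; bus (none); mem=61
  op23 P0: store L3 := 27 → M/I/I on L3; bus BusUpgr; mem=85
  op24 P0: load  L2 → S/I/S on L2; bus (none); mem=60
  op25 P1: store L3 := 46 → I/M/I on L3; bus BusRdX Flush; mem=27
  op26 P1: load  L0 → I/M/I on L0; bus (none); mem=14
  op27 P1: load  L3 → I/M/I on L3; bus (none); mem=27
  op28 P2: load  L2 → S/I/S on L2; bus (none); mem=60

memory[L1] = 61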